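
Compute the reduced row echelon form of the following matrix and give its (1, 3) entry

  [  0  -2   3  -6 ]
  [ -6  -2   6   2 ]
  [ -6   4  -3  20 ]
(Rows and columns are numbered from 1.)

-1/2

Swap R1 and R2.
  [ -6  -2   6   2 ]
  [  0  -2   3  -6 ]
  [ -6   4  -3  20 ]
Multiply R1 by -1/6.
  [  1  1/3  -1  -1/3 ]
  [  0   -2   3    -6 ]
  [ -6    4  -3    20 ]
Add 6 times R1 to R3.
  [ 1  1/3  -1  -1/3 ]
  [ 0   -2   3    -6 ]
  [ 0    6  -9    18 ]
Multiply R2 by -1/2.
  [ 1  1/3    -1  -1/3 ]
  [ 0    1  -3/2     3 ]
  [ 0    6    -9    18 ]
Subtract 6 times R2 from R3.
  [ 1  1/3    -1  -1/3 ]
  [ 0    1  -3/2     3 ]
  [ 0    0     0     0 ]
Subtract 1/3 times R2 from R1.
  [ 1  0  -1/2  -4/3 ]
  [ 0  1  -3/2     3 ]
  [ 0  0     0     0 ]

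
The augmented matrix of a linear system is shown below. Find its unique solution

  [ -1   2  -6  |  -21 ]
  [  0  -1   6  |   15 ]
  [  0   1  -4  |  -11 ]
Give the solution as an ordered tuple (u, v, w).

(3, -3, 2)

ρ1 → -1·ρ1
ρ2 → -1·ρ2
ρ3 → ρ3 − ρ2
ρ3 → 1/2·ρ3
ρ2 → ρ2 + 6·ρ3
ρ1 → ρ1 − 6·ρ3
ρ1 → ρ1 + 2·ρ2
Reading off the last column: u = 3, v = -3, w = 2.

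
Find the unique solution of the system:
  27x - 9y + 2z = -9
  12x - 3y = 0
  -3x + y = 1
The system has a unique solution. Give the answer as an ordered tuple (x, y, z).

Form the augmented matrix and row-reduce:
  [ 27  -9  2  |  -9 ]
  [ 12  -3  0  |   0 ]
  [ -3   1  0  |   1 ]
ρ1 ← 1/27·ρ1
  [  1  -1/3  2/27  |  -1/3 ]
  [ 12    -3     0  |     0 ]
  [ -3     1     0  |     1 ]
ρ2 ← ρ2 − 12·ρ1
  [  1  -1/3  2/27  |  -1/3 ]
  [  0     1  -8/9  |     4 ]
  [ -3     1     0  |     1 ]
ρ3 ← ρ3 + 3·ρ1
  [ 1  -1/3  2/27  |  -1/3 ]
  [ 0     1  -8/9  |     4 ]
  [ 0     0   2/9  |     0 ]
ρ3 ← 9/2·ρ3
  [ 1  -1/3  2/27  |  -1/3 ]
  [ 0     1  -8/9  |     4 ]
  [ 0     0     1  |     0 ]
ρ2 ← ρ2 + 8/9·ρ3
  [ 1  -1/3  2/27  |  -1/3 ]
  [ 0     1     0  |     4 ]
  [ 0     0     1  |     0 ]
ρ1 ← ρ1 − 2/27·ρ3
  [ 1  -1/3  0  |  -1/3 ]
  [ 0     1  0  |     4 ]
  [ 0     0  1  |     0 ]
ρ1 ← ρ1 + 1/3·ρ2
  [ 1  0  0  |  1 ]
  [ 0  1  0  |  4 ]
  [ 0  0  1  |  0 ]
Reading off the last column: x = 1, y = 4, z = 0.

(1, 4, 0)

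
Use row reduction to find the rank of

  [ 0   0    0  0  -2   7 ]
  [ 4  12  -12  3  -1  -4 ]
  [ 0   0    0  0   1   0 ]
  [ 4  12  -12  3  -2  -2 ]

R1 <-> R2
  [ 4  12  -12  3  -1  -4 ]
  [ 0   0    0  0  -2   7 ]
  [ 0   0    0  0   1   0 ]
  [ 4  12  -12  3  -2  -2 ]
R1 → 1/4·R1
  [ 1   3   -3  3/4  -1/4  -1 ]
  [ 0   0    0    0    -2   7 ]
  [ 0   0    0    0     1   0 ]
  [ 4  12  -12    3    -2  -2 ]
R4 → R4 − 4·R1
  [ 1  3  -3  3/4  -1/4  -1 ]
  [ 0  0   0    0    -2   7 ]
  [ 0  0   0    0     1   0 ]
  [ 0  0   0    0    -1   2 ]
R2 → -1/2·R2
  [ 1  3  -3  3/4  -1/4    -1 ]
  [ 0  0   0    0     1  -7/2 ]
  [ 0  0   0    0     1     0 ]
  [ 0  0   0    0    -1     2 ]
R3 → R3 − R2
  [ 1  3  -3  3/4  -1/4    -1 ]
  [ 0  0   0    0     1  -7/2 ]
  [ 0  0   0    0     0   7/2 ]
  [ 0  0   0    0    -1     2 ]
R4 → R4 + R2
  [ 1  3  -3  3/4  -1/4    -1 ]
  [ 0  0   0    0     1  -7/2 ]
  [ 0  0   0    0     0   7/2 ]
  [ 0  0   0    0     0  -3/2 ]
R3 → 2/7·R3
  [ 1  3  -3  3/4  -1/4    -1 ]
  [ 0  0   0    0     1  -7/2 ]
  [ 0  0   0    0     0     1 ]
  [ 0  0   0    0     0  -3/2 ]
R4 → R4 + 3/2·R3
  [ 1  3  -3  3/4  -1/4    -1 ]
  [ 0  0   0    0     1  -7/2 ]
  [ 0  0   0    0     0     1 ]
  [ 0  0   0    0     0     0 ]
R2 → R2 + 7/2·R3
  [ 1  3  -3  3/4  -1/4  -1 ]
  [ 0  0   0    0     1   0 ]
  [ 0  0   0    0     0   1 ]
  [ 0  0   0    0     0   0 ]
R1 → R1 + R3
  [ 1  3  -3  3/4  -1/4  0 ]
  [ 0  0   0    0     1  0 ]
  [ 0  0   0    0     0  1 ]
  [ 0  0   0    0     0  0 ]
R1 → R1 + 1/4·R2
  [ 1  3  -3  3/4  0  0 ]
  [ 0  0   0    0  1  0 ]
  [ 0  0   0    0  0  1 ]
  [ 0  0   0    0  0  0 ]
The reduced form has 3 nonzero rows.

rank = 3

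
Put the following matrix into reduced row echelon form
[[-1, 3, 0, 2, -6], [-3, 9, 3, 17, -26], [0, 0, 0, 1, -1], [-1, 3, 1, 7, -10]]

Multiply R1 by -1.
  [  1  -3  0  -2    6 ]
  [ -3   9  3  17  -26 ]
  [  0   0  0   1   -1 ]
  [ -1   3  1   7  -10 ]
Add 3 times R1 to R2.
  [  1  -3  0  -2    6 ]
  [  0   0  3  11   -8 ]
  [  0   0  0   1   -1 ]
  [ -1   3  1   7  -10 ]
Add R1 to R4.
  [ 1  -3  0  -2   6 ]
  [ 0   0  3  11  -8 ]
  [ 0   0  0   1  -1 ]
  [ 0   0  1   5  -4 ]
Multiply R2 by 1/3.
  [ 1  -3  0    -2     6 ]
  [ 0   0  1  11/3  -8/3 ]
  [ 0   0  0     1    -1 ]
  [ 0   0  1     5    -4 ]
Subtract R2 from R4.
  [ 1  -3  0    -2     6 ]
  [ 0   0  1  11/3  -8/3 ]
  [ 0   0  0     1    -1 ]
  [ 0   0  0   4/3  -4/3 ]
Subtract 4/3 times R3 from R4.
  [ 1  -3  0    -2     6 ]
  [ 0   0  1  11/3  -8/3 ]
  [ 0   0  0     1    -1 ]
  [ 0   0  0     0     0 ]
Subtract 11/3 times R3 from R2.
  [ 1  -3  0  -2   6 ]
  [ 0   0  1   0   1 ]
  [ 0   0  0   1  -1 ]
  [ 0   0  0   0   0 ]
Add 2 times R3 to R1.
  [ 1  -3  0  0   4 ]
  [ 0   0  1  0   1 ]
  [ 0   0  0  1  -1 ]
  [ 0   0  0  0   0 ]

[[1, -3, 0, 0, 4], [0, 0, 1, 0, 1], [0, 0, 0, 1, -1], [0, 0, 0, 0, 0]]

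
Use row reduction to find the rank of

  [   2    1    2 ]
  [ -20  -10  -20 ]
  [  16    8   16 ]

rank = 1

Multiply r1 by 1/2.
  [   1  1/2    1 ]
  [ -20  -10  -20 ]
  [  16    8   16 ]
Add 20 times r1 to r2.
  [  1  1/2   1 ]
  [  0    0   0 ]
  [ 16    8  16 ]
Subtract 16 times r1 from r3.
  [ 1  1/2  1 ]
  [ 0    0  0 ]
  [ 0    0  0 ]
The reduced form has 1 nonzero row.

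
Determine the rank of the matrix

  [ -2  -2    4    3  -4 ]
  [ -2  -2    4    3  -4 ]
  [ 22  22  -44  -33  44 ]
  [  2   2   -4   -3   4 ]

rank = 1

R1 ← -1/2·R1
  [  1   1   -2  -3/2   2 ]
  [ -2  -2    4     3  -4 ]
  [ 22  22  -44   -33  44 ]
  [  2   2   -4    -3   4 ]
R2 ← R2 + 2·R1
  [  1   1   -2  -3/2   2 ]
  [  0   0    0     0   0 ]
  [ 22  22  -44   -33  44 ]
  [  2   2   -4    -3   4 ]
R3 ← R3 − 22·R1
  [ 1  1  -2  -3/2  2 ]
  [ 0  0   0     0  0 ]
  [ 0  0   0     0  0 ]
  [ 2  2  -4    -3  4 ]
R4 ← R4 − 2·R1
  [ 1  1  -2  -3/2  2 ]
  [ 0  0   0     0  0 ]
  [ 0  0   0     0  0 ]
  [ 0  0   0     0  0 ]
The reduced form has 1 nonzero row.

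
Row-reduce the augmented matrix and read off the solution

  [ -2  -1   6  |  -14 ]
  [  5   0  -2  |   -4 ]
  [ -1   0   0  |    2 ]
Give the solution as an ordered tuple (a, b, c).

R1 ← -1/2·R1
  [  1  1/2  -3  |   7 ]
  [  5    0  -2  |  -4 ]
  [ -1    0   0  |   2 ]
R2 ← R2 − 5·R1
  [  1   1/2  -3  |    7 ]
  [  0  -5/2  13  |  -39 ]
  [ -1     0   0  |    2 ]
R3 ← R3 + R1
  [ 1   1/2  -3  |    7 ]
  [ 0  -5/2  13  |  -39 ]
  [ 0   1/2  -3  |    9 ]
R2 ← -2/5·R2
  [ 1  1/2     -3  |     7 ]
  [ 0    1  -26/5  |  78/5 ]
  [ 0  1/2     -3  |     9 ]
R3 ← R3 − 1/2·R2
  [ 1  1/2     -3  |     7 ]
  [ 0    1  -26/5  |  78/5 ]
  [ 0    0   -2/5  |   6/5 ]
R3 ← -5/2·R3
  [ 1  1/2     -3  |     7 ]
  [ 0    1  -26/5  |  78/5 ]
  [ 0    0      1  |    -3 ]
R2 ← R2 + 26/5·R3
  [ 1  1/2  -3  |   7 ]
  [ 0    1   0  |   0 ]
  [ 0    0   1  |  -3 ]
R1 ← R1 + 3·R3
  [ 1  1/2  0  |  -2 ]
  [ 0    1  0  |   0 ]
  [ 0    0  1  |  -3 ]
R1 ← R1 − 1/2·R2
  [ 1  0  0  |  -2 ]
  [ 0  1  0  |   0 ]
  [ 0  0  1  |  -3 ]
Reading off the last column: a = -2, b = 0, c = -3.

(-2, 0, -3)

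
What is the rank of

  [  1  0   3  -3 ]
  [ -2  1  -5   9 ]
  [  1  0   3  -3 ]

R2 ← R2 + 2·R1
R3 ← R3 − R1
The reduced form has 2 nonzero rows.

rank = 2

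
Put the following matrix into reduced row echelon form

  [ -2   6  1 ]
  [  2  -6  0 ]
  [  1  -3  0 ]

ρ1 -> -1/2·ρ1
  [ 1  -3  -1/2 ]
  [ 2  -6     0 ]
  [ 1  -3     0 ]
ρ2 -> ρ2 − 2·ρ1
  [ 1  -3  -1/2 ]
  [ 0   0     1 ]
  [ 1  -3     0 ]
ρ3 -> ρ3 − ρ1
  [ 1  -3  -1/2 ]
  [ 0   0     1 ]
  [ 0   0   1/2 ]
ρ3 -> ρ3 − 1/2·ρ2
  [ 1  -3  -1/2 ]
  [ 0   0     1 ]
  [ 0   0     0 ]
ρ1 -> ρ1 + 1/2·ρ2
  [ 1  -3  0 ]
  [ 0   0  1 ]
  [ 0   0  0 ]

[[1, -3, 0], [0, 0, 1], [0, 0, 0]]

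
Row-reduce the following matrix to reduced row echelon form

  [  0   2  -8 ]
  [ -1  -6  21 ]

ρ1 <-> ρ2
  [ -1  -6  21 ]
  [  0   2  -8 ]
ρ1 := -1·ρ1
  [ 1  6  -21 ]
  [ 0  2   -8 ]
ρ2 := 1/2·ρ2
  [ 1  6  -21 ]
  [ 0  1   -4 ]
ρ1 := ρ1 − 6·ρ2
  [ 1  0   3 ]
  [ 0  1  -4 ]

[[1, 0, 3], [0, 1, -4]]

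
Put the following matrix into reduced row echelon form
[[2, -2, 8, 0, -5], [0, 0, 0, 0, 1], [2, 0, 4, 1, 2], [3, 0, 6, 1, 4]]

[[1, 0, 2, 0, 0], [0, 1, -2, 0, 0], [0, 0, 0, 1, 0], [0, 0, 0, 0, 1]]

R1 ← 1/2·R1
  [ 1  -1  4  0  -5/2 ]
  [ 0   0  0  0     1 ]
  [ 2   0  4  1     2 ]
  [ 3   0  6  1     4 ]
R3 ← R3 − 2·R1
  [ 1  -1   4  0  -5/2 ]
  [ 0   0   0  0     1 ]
  [ 0   2  -4  1     7 ]
  [ 3   0   6  1     4 ]
R4 ← R4 − 3·R1
  [ 1  -1   4  0  -5/2 ]
  [ 0   0   0  0     1 ]
  [ 0   2  -4  1     7 ]
  [ 0   3  -6  1  23/2 ]
R2 <-> R3
  [ 1  -1   4  0  -5/2 ]
  [ 0   2  -4  1     7 ]
  [ 0   0   0  0     1 ]
  [ 0   3  -6  1  23/2 ]
R2 ← 1/2·R2
  [ 1  -1   4    0  -5/2 ]
  [ 0   1  -2  1/2   7/2 ]
  [ 0   0   0    0     1 ]
  [ 0   3  -6    1  23/2 ]
R4 ← R4 − 3·R2
  [ 1  -1   4     0  -5/2 ]
  [ 0   1  -2   1/2   7/2 ]
  [ 0   0   0     0     1 ]
  [ 0   0   0  -1/2     1 ]
R3 <-> R4
  [ 1  -1   4     0  -5/2 ]
  [ 0   1  -2   1/2   7/2 ]
  [ 0   0   0  -1/2     1 ]
  [ 0   0   0     0     1 ]
R3 ← -2·R3
  [ 1  -1   4    0  -5/2 ]
  [ 0   1  -2  1/2   7/2 ]
  [ 0   0   0    1    -2 ]
  [ 0   0   0    0     1 ]
R3 ← R3 + 2·R4
  [ 1  -1   4    0  -5/2 ]
  [ 0   1  -2  1/2   7/2 ]
  [ 0   0   0    1     0 ]
  [ 0   0   0    0     1 ]
R2 ← R2 − 7/2·R4
  [ 1  -1   4    0  -5/2 ]
  [ 0   1  -2  1/2     0 ]
  [ 0   0   0    1     0 ]
  [ 0   0   0    0     1 ]
R1 ← R1 + 5/2·R4
  [ 1  -1   4    0  0 ]
  [ 0   1  -2  1/2  0 ]
  [ 0   0   0    1  0 ]
  [ 0   0   0    0  1 ]
R2 ← R2 − 1/2·R3
  [ 1  -1   4  0  0 ]
  [ 0   1  -2  0  0 ]
  [ 0   0   0  1  0 ]
  [ 0   0   0  0  1 ]
R1 ← R1 + R2
  [ 1  0   2  0  0 ]
  [ 0  1  -2  0  0 ]
  [ 0  0   0  1  0 ]
  [ 0  0   0  0  1 ]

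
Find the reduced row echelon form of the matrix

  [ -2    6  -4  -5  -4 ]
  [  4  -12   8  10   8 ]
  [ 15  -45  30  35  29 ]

r1 ← -1/2·r1
  [  1   -3   2  5/2   2 ]
  [  4  -12   8   10   8 ]
  [ 15  -45  30   35  29 ]
r2 ← r2 − 4·r1
  [  1   -3   2  5/2   2 ]
  [  0    0   0    0   0 ]
  [ 15  -45  30   35  29 ]
r3 ← r3 − 15·r1
  [ 1  -3  2   5/2   2 ]
  [ 0   0  0     0   0 ]
  [ 0   0  0  -5/2  -1 ]
r2 ↔ r3
  [ 1  -3  2   5/2   2 ]
  [ 0   0  0  -5/2  -1 ]
  [ 0   0  0     0   0 ]
r2 ← -2/5·r2
  [ 1  -3  2  5/2    2 ]
  [ 0   0  0    1  2/5 ]
  [ 0   0  0    0    0 ]
r1 ← r1 − 5/2·r2
  [ 1  -3  2  0    1 ]
  [ 0   0  0  1  2/5 ]
  [ 0   0  0  0    0 ]

[[1, -3, 2, 0, 1], [0, 0, 0, 1, 2/5], [0, 0, 0, 0, 0]]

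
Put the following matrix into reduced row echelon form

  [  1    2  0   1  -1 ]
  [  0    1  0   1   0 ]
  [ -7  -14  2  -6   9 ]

r3 -> r3 + 7·r1
  [ 1  2  0  1  -1 ]
  [ 0  1  0  1   0 ]
  [ 0  0  2  1   2 ]
r3 -> 1/2·r3
  [ 1  2  0    1  -1 ]
  [ 0  1  0    1   0 ]
  [ 0  0  1  1/2   1 ]
r1 -> r1 − 2·r2
  [ 1  0  0   -1  -1 ]
  [ 0  1  0    1   0 ]
  [ 0  0  1  1/2   1 ]

[[1, 0, 0, -1, -1], [0, 1, 0, 1, 0], [0, 0, 1, 1/2, 1]]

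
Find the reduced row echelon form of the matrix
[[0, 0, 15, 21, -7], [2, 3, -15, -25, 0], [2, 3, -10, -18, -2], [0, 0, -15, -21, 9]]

Swap r1 and r2.
Multiply r1 by 1/2.
Subtract 2 times r1 from r3.
Multiply r2 by 1/15.
Subtract 5 times r2 from r3.
Add 15 times r2 to r4.
Multiply r3 by 3.
Subtract 2 times r3 from r4.
Add 7/15 times r3 to r2.
Add 15/2 times r2 to r1.

[[1, 3/2, 0, -2, 0], [0, 0, 1, 7/5, 0], [0, 0, 0, 0, 1], [0, 0, 0, 0, 0]]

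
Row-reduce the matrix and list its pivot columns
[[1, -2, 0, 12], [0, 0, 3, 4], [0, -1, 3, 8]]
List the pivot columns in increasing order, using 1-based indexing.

r2 <-> r3
r2 -> -1·r2
r3 -> 1/3·r3
r2 -> r2 + 3·r3
r1 -> r1 + 2·r2
Pivot columns are the columns containing a leading 1.

1, 2, 3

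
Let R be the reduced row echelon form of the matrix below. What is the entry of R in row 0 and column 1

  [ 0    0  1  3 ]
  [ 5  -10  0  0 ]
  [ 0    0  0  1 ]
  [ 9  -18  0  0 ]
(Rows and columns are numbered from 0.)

ρ1 <=> ρ2
ρ1 := 1/5·ρ1
ρ4 := ρ4 − 9·ρ1
ρ2 := ρ2 − 3·ρ3

-2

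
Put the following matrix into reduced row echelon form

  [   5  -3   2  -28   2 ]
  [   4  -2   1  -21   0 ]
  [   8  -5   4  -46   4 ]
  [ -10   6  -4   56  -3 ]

R1 ← 1/5·R1
R2 ← R2 − 4·R1
R3 ← R3 − 8·R1
R4 ← R4 + 10·R1
R2 ← 5/2·R2
R3 ← R3 + 1/5·R2
R3 ← 2·R3
R2 ← R2 + 4·R4
R1 ← R1 − 2/5·R4
R2 ← R2 + 3/2·R3
R1 ← R1 − 2/5·R3
R1 ← R1 + 3/5·R2

[[1, 0, 0, -4, 0], [0, 1, 0, 2, 0], [0, 0, 1, -1, 0], [0, 0, 0, 0, 1]]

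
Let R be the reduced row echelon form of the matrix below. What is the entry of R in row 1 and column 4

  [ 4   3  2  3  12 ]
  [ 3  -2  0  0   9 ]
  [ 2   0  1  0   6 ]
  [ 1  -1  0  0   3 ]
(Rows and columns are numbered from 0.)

0

R1 -> 1/4·R1
  [ 1  3/4  1/2  3/4  3 ]
  [ 3   -2    0    0  9 ]
  [ 2    0    1    0  6 ]
  [ 1   -1    0    0  3 ]
R2 -> R2 − 3·R1
  [ 1    3/4   1/2   3/4  3 ]
  [ 0  -17/4  -3/2  -9/4  0 ]
  [ 2      0     1     0  6 ]
  [ 1     -1     0     0  3 ]
R3 -> R3 − 2·R1
  [ 1    3/4   1/2   3/4  3 ]
  [ 0  -17/4  -3/2  -9/4  0 ]
  [ 0   -3/2     0  -3/2  0 ]
  [ 1     -1     0     0  3 ]
R4 -> R4 − R1
  [ 1    3/4   1/2   3/4  3 ]
  [ 0  -17/4  -3/2  -9/4  0 ]
  [ 0   -3/2     0  -3/2  0 ]
  [ 0   -7/4  -1/2  -3/4  0 ]
R2 -> -4/17·R2
  [ 1   3/4   1/2   3/4  3 ]
  [ 0     1  6/17  9/17  0 ]
  [ 0  -3/2     0  -3/2  0 ]
  [ 0  -7/4  -1/2  -3/4  0 ]
R3 -> R3 + 3/2·R2
  [ 1   3/4   1/2     3/4  3 ]
  [ 0     1  6/17    9/17  0 ]
  [ 0     0  9/17  -12/17  0 ]
  [ 0  -7/4  -1/2    -3/4  0 ]
R4 -> R4 + 7/4·R2
  [ 1  3/4   1/2     3/4  3 ]
  [ 0    1  6/17    9/17  0 ]
  [ 0    0  9/17  -12/17  0 ]
  [ 0    0  2/17    3/17  0 ]
R3 -> 17/9·R3
  [ 1  3/4   1/2   3/4  3 ]
  [ 0    1  6/17  9/17  0 ]
  [ 0    0     1  -4/3  0 ]
  [ 0    0  2/17  3/17  0 ]
R4 -> R4 − 2/17·R3
  [ 1  3/4   1/2   3/4  3 ]
  [ 0    1  6/17  9/17  0 ]
  [ 0    0     1  -4/3  0 ]
  [ 0    0     0   1/3  0 ]
R4 -> 3·R4
  [ 1  3/4   1/2   3/4  3 ]
  [ 0    1  6/17  9/17  0 ]
  [ 0    0     1  -4/3  0 ]
  [ 0    0     0     1  0 ]
R3 -> R3 + 4/3·R4
  [ 1  3/4   1/2   3/4  3 ]
  [ 0    1  6/17  9/17  0 ]
  [ 0    0     1     0  0 ]
  [ 0    0     0     1  0 ]
R2 -> R2 − 9/17·R4
  [ 1  3/4   1/2  3/4  3 ]
  [ 0    1  6/17    0  0 ]
  [ 0    0     1    0  0 ]
  [ 0    0     0    1  0 ]
R1 -> R1 − 3/4·R4
  [ 1  3/4   1/2  0  3 ]
  [ 0    1  6/17  0  0 ]
  [ 0    0     1  0  0 ]
  [ 0    0     0  1  0 ]
R2 -> R2 − 6/17·R3
  [ 1  3/4  1/2  0  3 ]
  [ 0    1    0  0  0 ]
  [ 0    0    1  0  0 ]
  [ 0    0    0  1  0 ]
R1 -> R1 − 1/2·R3
  [ 1  3/4  0  0  3 ]
  [ 0    1  0  0  0 ]
  [ 0    0  1  0  0 ]
  [ 0    0  0  1  0 ]
R1 -> R1 − 3/4·R2
  [ 1  0  0  0  3 ]
  [ 0  1  0  0  0 ]
  [ 0  0  1  0  0 ]
  [ 0  0  0  1  0 ]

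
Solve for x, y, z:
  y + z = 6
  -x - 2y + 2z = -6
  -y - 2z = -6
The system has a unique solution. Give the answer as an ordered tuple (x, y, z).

Form the augmented matrix and row-reduce:
  [  0   1   1  |   6 ]
  [ -1  -2   2  |  -6 ]
  [  0  -1  -2  |  -6 ]
r1 <=> r2
  [ -1  -2   2  |  -6 ]
  [  0   1   1  |   6 ]
  [  0  -1  -2  |  -6 ]
r1 := -1·r1
  [ 1   2  -2  |   6 ]
  [ 0   1   1  |   6 ]
  [ 0  -1  -2  |  -6 ]
r3 := r3 + r2
  [ 1  2  -2  |  6 ]
  [ 0  1   1  |  6 ]
  [ 0  0  -1  |  0 ]
r3 := -1·r3
  [ 1  2  -2  |  6 ]
  [ 0  1   1  |  6 ]
  [ 0  0   1  |  0 ]
r2 := r2 − r3
  [ 1  2  -2  |  6 ]
  [ 0  1   0  |  6 ]
  [ 0  0   1  |  0 ]
r1 := r1 + 2·r3
  [ 1  2  0  |  6 ]
  [ 0  1  0  |  6 ]
  [ 0  0  1  |  0 ]
r1 := r1 − 2·r2
  [ 1  0  0  |  -6 ]
  [ 0  1  0  |   6 ]
  [ 0  0  1  |   0 ]
Reading off the last column: x = -6, y = 6, z = 0.

(-6, 6, 0)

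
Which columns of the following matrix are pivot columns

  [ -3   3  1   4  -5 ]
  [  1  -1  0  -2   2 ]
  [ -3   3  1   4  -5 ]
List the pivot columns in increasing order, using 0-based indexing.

R1 ← -1/3·R1
  [  1  -1  -1/3  -4/3  5/3 ]
  [  1  -1     0    -2    2 ]
  [ -3   3     1     4   -5 ]
R2 ← R2 − R1
  [  1  -1  -1/3  -4/3  5/3 ]
  [  0   0   1/3  -2/3  1/3 ]
  [ -3   3     1     4   -5 ]
R3 ← R3 + 3·R1
  [ 1  -1  -1/3  -4/3  5/3 ]
  [ 0   0   1/3  -2/3  1/3 ]
  [ 0   0     0     0    0 ]
R2 ← 3·R2
  [ 1  -1  -1/3  -4/3  5/3 ]
  [ 0   0     1    -2    1 ]
  [ 0   0     0     0    0 ]
R1 ← R1 + 1/3·R2
  [ 1  -1  0  -2  2 ]
  [ 0   0  1  -2  1 ]
  [ 0   0  0   0  0 ]
Pivot columns are the columns containing a leading 1.

0, 2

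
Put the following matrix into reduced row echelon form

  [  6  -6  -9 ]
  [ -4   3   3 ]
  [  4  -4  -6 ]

Multiply r1 by 1/6.
  [  1  -1  -3/2 ]
  [ -4   3     3 ]
  [  4  -4    -6 ]
Add 4 times r1 to r2.
  [ 1  -1  -3/2 ]
  [ 0  -1    -3 ]
  [ 4  -4    -6 ]
Subtract 4 times r1 from r3.
  [ 1  -1  -3/2 ]
  [ 0  -1    -3 ]
  [ 0   0     0 ]
Multiply r2 by -1.
  [ 1  -1  -3/2 ]
  [ 0   1     3 ]
  [ 0   0     0 ]
Add r2 to r1.
  [ 1  0  3/2 ]
  [ 0  1    3 ]
  [ 0  0    0 ]

[[1, 0, 3/2], [0, 1, 3], [0, 0, 0]]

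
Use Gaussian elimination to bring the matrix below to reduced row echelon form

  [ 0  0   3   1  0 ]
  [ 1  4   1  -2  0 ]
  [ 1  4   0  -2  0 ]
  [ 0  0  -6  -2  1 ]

[[1, 4, 0, 0, 0], [0, 0, 1, 0, 0], [0, 0, 0, 1, 0], [0, 0, 0, 0, 1]]

Swap r1 and r2.
  [ 1  4   1  -2  0 ]
  [ 0  0   3   1  0 ]
  [ 1  4   0  -2  0 ]
  [ 0  0  -6  -2  1 ]
Subtract r1 from r3.
  [ 1  4   1  -2  0 ]
  [ 0  0   3   1  0 ]
  [ 0  0  -1   0  0 ]
  [ 0  0  -6  -2  1 ]
Multiply r2 by 1/3.
  [ 1  4   1   -2  0 ]
  [ 0  0   1  1/3  0 ]
  [ 0  0  -1    0  0 ]
  [ 0  0  -6   -2  1 ]
Add r2 to r3.
  [ 1  4   1   -2  0 ]
  [ 0  0   1  1/3  0 ]
  [ 0  0   0  1/3  0 ]
  [ 0  0  -6   -2  1 ]
Add 6 times r2 to r4.
  [ 1  4  1   -2  0 ]
  [ 0  0  1  1/3  0 ]
  [ 0  0  0  1/3  0 ]
  [ 0  0  0    0  1 ]
Multiply r3 by 3.
  [ 1  4  1   -2  0 ]
  [ 0  0  1  1/3  0 ]
  [ 0  0  0    1  0 ]
  [ 0  0  0    0  1 ]
Subtract 1/3 times r3 from r2.
  [ 1  4  1  -2  0 ]
  [ 0  0  1   0  0 ]
  [ 0  0  0   1  0 ]
  [ 0  0  0   0  1 ]
Add 2 times r3 to r1.
  [ 1  4  1  0  0 ]
  [ 0  0  1  0  0 ]
  [ 0  0  0  1  0 ]
  [ 0  0  0  0  1 ]
Subtract r2 from r1.
  [ 1  4  0  0  0 ]
  [ 0  0  1  0  0 ]
  [ 0  0  0  1  0 ]
  [ 0  0  0  0  1 ]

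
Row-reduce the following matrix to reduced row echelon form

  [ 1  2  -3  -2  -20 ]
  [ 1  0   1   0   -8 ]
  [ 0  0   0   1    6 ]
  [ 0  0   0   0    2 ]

R2 → R2 − R1
  [ 1   2  -3  -2  -20 ]
  [ 0  -2   4   2   12 ]
  [ 0   0   0   1    6 ]
  [ 0   0   0   0    2 ]
R2 → -1/2·R2
  [ 1  2  -3  -2  -20 ]
  [ 0  1  -2  -1   -6 ]
  [ 0  0   0   1    6 ]
  [ 0  0   0   0    2 ]
R4 → 1/2·R4
  [ 1  2  -3  -2  -20 ]
  [ 0  1  -2  -1   -6 ]
  [ 0  0   0   1    6 ]
  [ 0  0   0   0    1 ]
R3 → R3 − 6·R4
  [ 1  2  -3  -2  -20 ]
  [ 0  1  -2  -1   -6 ]
  [ 0  0   0   1    0 ]
  [ 0  0   0   0    1 ]
R2 → R2 + 6·R4
  [ 1  2  -3  -2  -20 ]
  [ 0  1  -2  -1    0 ]
  [ 0  0   0   1    0 ]
  [ 0  0   0   0    1 ]
R1 → R1 + 20·R4
  [ 1  2  -3  -2  0 ]
  [ 0  1  -2  -1  0 ]
  [ 0  0   0   1  0 ]
  [ 0  0   0   0  1 ]
R2 → R2 + R3
  [ 1  2  -3  -2  0 ]
  [ 0  1  -2   0  0 ]
  [ 0  0   0   1  0 ]
  [ 0  0   0   0  1 ]
R1 → R1 + 2·R3
  [ 1  2  -3  0  0 ]
  [ 0  1  -2  0  0 ]
  [ 0  0   0  1  0 ]
  [ 0  0   0  0  1 ]
R1 → R1 − 2·R2
  [ 1  0   1  0  0 ]
  [ 0  1  -2  0  0 ]
  [ 0  0   0  1  0 ]
  [ 0  0   0  0  1 ]

[[1, 0, 1, 0, 0], [0, 1, -2, 0, 0], [0, 0, 0, 1, 0], [0, 0, 0, 0, 1]]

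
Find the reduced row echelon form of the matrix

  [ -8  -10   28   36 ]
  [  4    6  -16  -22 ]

R1 -> -1/8·R1
  [ 1  5/4  -7/2  -9/2 ]
  [ 4    6   -16   -22 ]
R2 -> R2 − 4·R1
  [ 1  5/4  -7/2  -9/2 ]
  [ 0    1    -2    -4 ]
R1 -> R1 − 5/4·R2
  [ 1  0  -1  1/2 ]
  [ 0  1  -2   -4 ]

[[1, 0, -1, 1/2], [0, 1, -2, -4]]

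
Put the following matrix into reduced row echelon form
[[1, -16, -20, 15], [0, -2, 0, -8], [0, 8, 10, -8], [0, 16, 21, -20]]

[[1, 0, 0, -1], [0, 1, 0, 4], [0, 0, 1, -4], [0, 0, 0, 0]]

R2 -> -1/2·R2
  [ 1  -16  -20   15 ]
  [ 0    1    0    4 ]
  [ 0    8   10   -8 ]
  [ 0   16   21  -20 ]
R3 -> R3 − 8·R2
  [ 1  -16  -20   15 ]
  [ 0    1    0    4 ]
  [ 0    0   10  -40 ]
  [ 0   16   21  -20 ]
R4 -> R4 − 16·R2
  [ 1  -16  -20   15 ]
  [ 0    1    0    4 ]
  [ 0    0   10  -40 ]
  [ 0    0   21  -84 ]
R3 -> 1/10·R3
  [ 1  -16  -20   15 ]
  [ 0    1    0    4 ]
  [ 0    0    1   -4 ]
  [ 0    0   21  -84 ]
R4 -> R4 − 21·R3
  [ 1  -16  -20  15 ]
  [ 0    1    0   4 ]
  [ 0    0    1  -4 ]
  [ 0    0    0   0 ]
R1 -> R1 + 20·R3
  [ 1  -16  0  -65 ]
  [ 0    1  0    4 ]
  [ 0    0  1   -4 ]
  [ 0    0  0    0 ]
R1 -> R1 + 16·R2
  [ 1  0  0  -1 ]
  [ 0  1  0   4 ]
  [ 0  0  1  -4 ]
  [ 0  0  0   0 ]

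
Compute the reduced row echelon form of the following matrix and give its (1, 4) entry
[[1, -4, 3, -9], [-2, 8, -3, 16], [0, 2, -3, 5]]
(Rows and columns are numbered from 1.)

-1

R2 → R2 + 2·R1
  [ 1  -4   3  -9 ]
  [ 0   0   3  -2 ]
  [ 0   2  -3   5 ]
R2 <=> R3
  [ 1  -4   3  -9 ]
  [ 0   2  -3   5 ]
  [ 0   0   3  -2 ]
R2 → 1/2·R2
  [ 1  -4     3   -9 ]
  [ 0   1  -3/2  5/2 ]
  [ 0   0     3   -2 ]
R3 → 1/3·R3
  [ 1  -4     3    -9 ]
  [ 0   1  -3/2   5/2 ]
  [ 0   0     1  -2/3 ]
R2 → R2 + 3/2·R3
  [ 1  -4  3    -9 ]
  [ 0   1  0   3/2 ]
  [ 0   0  1  -2/3 ]
R1 → R1 − 3·R3
  [ 1  -4  0    -7 ]
  [ 0   1  0   3/2 ]
  [ 0   0  1  -2/3 ]
R1 → R1 + 4·R2
  [ 1  0  0    -1 ]
  [ 0  1  0   3/2 ]
  [ 0  0  1  -2/3 ]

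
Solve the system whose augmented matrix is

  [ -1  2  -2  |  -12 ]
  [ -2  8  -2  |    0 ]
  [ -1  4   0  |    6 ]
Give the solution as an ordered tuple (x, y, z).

ρ1 -> -1·ρ1
  [  1  -2   2  |  12 ]
  [ -2   8  -2  |   0 ]
  [ -1   4   0  |   6 ]
ρ2 -> ρ2 + 2·ρ1
  [  1  -2  2  |  12 ]
  [  0   4  2  |  24 ]
  [ -1   4  0  |   6 ]
ρ3 -> ρ3 + ρ1
  [ 1  -2  2  |  12 ]
  [ 0   4  2  |  24 ]
  [ 0   2  2  |  18 ]
ρ2 -> 1/4·ρ2
  [ 1  -2    2  |  12 ]
  [ 0   1  1/2  |   6 ]
  [ 0   2    2  |  18 ]
ρ3 -> ρ3 − 2·ρ2
  [ 1  -2    2  |  12 ]
  [ 0   1  1/2  |   6 ]
  [ 0   0    1  |   6 ]
ρ2 -> ρ2 − 1/2·ρ3
  [ 1  -2  2  |  12 ]
  [ 0   1  0  |   3 ]
  [ 0   0  1  |   6 ]
ρ1 -> ρ1 − 2·ρ3
  [ 1  -2  0  |  0 ]
  [ 0   1  0  |  3 ]
  [ 0   0  1  |  6 ]
ρ1 -> ρ1 + 2·ρ2
  [ 1  0  0  |  6 ]
  [ 0  1  0  |  3 ]
  [ 0  0  1  |  6 ]
Reading off the last column: x = 6, y = 3, z = 6.

(6, 3, 6)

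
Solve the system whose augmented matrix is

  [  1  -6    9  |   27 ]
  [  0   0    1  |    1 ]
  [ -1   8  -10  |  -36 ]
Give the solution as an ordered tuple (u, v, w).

R3 := R3 + R1
  [ 1  -6   9  |  27 ]
  [ 0   0   1  |   1 ]
  [ 0   2  -1  |  -9 ]
R2 <-> R3
  [ 1  -6   9  |  27 ]
  [ 0   2  -1  |  -9 ]
  [ 0   0   1  |   1 ]
R2 := 1/2·R2
  [ 1  -6     9  |    27 ]
  [ 0   1  -1/2  |  -9/2 ]
  [ 0   0     1  |     1 ]
R2 := R2 + 1/2·R3
  [ 1  -6  9  |  27 ]
  [ 0   1  0  |  -4 ]
  [ 0   0  1  |   1 ]
R1 := R1 − 9·R3
  [ 1  -6  0  |  18 ]
  [ 0   1  0  |  -4 ]
  [ 0   0  1  |   1 ]
R1 := R1 + 6·R2
  [ 1  0  0  |  -6 ]
  [ 0  1  0  |  -4 ]
  [ 0  0  1  |   1 ]
Reading off the last column: u = -6, v = -4, w = 1.

(-6, -4, 1)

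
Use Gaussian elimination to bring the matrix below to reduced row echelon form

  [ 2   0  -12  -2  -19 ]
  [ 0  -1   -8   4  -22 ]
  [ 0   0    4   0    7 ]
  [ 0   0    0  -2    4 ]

[[1, 0, 0, 0, -1], [0, 1, 0, 0, 0], [0, 0, 1, 0, 7/4], [0, 0, 0, 1, -2]]

ρ1 := 1/2·ρ1
  [ 1   0  -6  -1  -19/2 ]
  [ 0  -1  -8   4    -22 ]
  [ 0   0   4   0      7 ]
  [ 0   0   0  -2      4 ]
ρ2 := -1·ρ2
  [ 1  0  -6  -1  -19/2 ]
  [ 0  1   8  -4     22 ]
  [ 0  0   4   0      7 ]
  [ 0  0   0  -2      4 ]
ρ3 := 1/4·ρ3
  [ 1  0  -6  -1  -19/2 ]
  [ 0  1   8  -4     22 ]
  [ 0  0   1   0    7/4 ]
  [ 0  0   0  -2      4 ]
ρ4 := -1/2·ρ4
  [ 1  0  -6  -1  -19/2 ]
  [ 0  1   8  -4     22 ]
  [ 0  0   1   0    7/4 ]
  [ 0  0   0   1     -2 ]
ρ2 := ρ2 + 4·ρ4
  [ 1  0  -6  -1  -19/2 ]
  [ 0  1   8   0     14 ]
  [ 0  0   1   0    7/4 ]
  [ 0  0   0   1     -2 ]
ρ1 := ρ1 + ρ4
  [ 1  0  -6  0  -23/2 ]
  [ 0  1   8  0     14 ]
  [ 0  0   1  0    7/4 ]
  [ 0  0   0  1     -2 ]
ρ2 := ρ2 − 8·ρ3
  [ 1  0  -6  0  -23/2 ]
  [ 0  1   0  0      0 ]
  [ 0  0   1  0    7/4 ]
  [ 0  0   0  1     -2 ]
ρ1 := ρ1 + 6·ρ3
  [ 1  0  0  0   -1 ]
  [ 0  1  0  0    0 ]
  [ 0  0  1  0  7/4 ]
  [ 0  0  0  1   -2 ]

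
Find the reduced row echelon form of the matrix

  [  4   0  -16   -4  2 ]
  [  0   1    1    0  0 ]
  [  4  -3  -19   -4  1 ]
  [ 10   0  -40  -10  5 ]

[[1, 0, -4, -1, 0], [0, 1, 1, 0, 0], [0, 0, 0, 0, 1], [0, 0, 0, 0, 0]]

ρ1 ← 1/4·ρ1
  [  1   0   -4   -1  1/2 ]
  [  0   1    1    0    0 ]
  [  4  -3  -19   -4    1 ]
  [ 10   0  -40  -10    5 ]
ρ3 ← ρ3 − 4·ρ1
  [  1   0   -4   -1  1/2 ]
  [  0   1    1    0    0 ]
  [  0  -3   -3    0   -1 ]
  [ 10   0  -40  -10    5 ]
ρ4 ← ρ4 − 10·ρ1
  [ 1   0  -4  -1  1/2 ]
  [ 0   1   1   0    0 ]
  [ 0  -3  -3   0   -1 ]
  [ 0   0   0   0    0 ]
ρ3 ← ρ3 + 3·ρ2
  [ 1  0  -4  -1  1/2 ]
  [ 0  1   1   0    0 ]
  [ 0  0   0   0   -1 ]
  [ 0  0   0   0    0 ]
ρ3 ← -1·ρ3
  [ 1  0  -4  -1  1/2 ]
  [ 0  1   1   0    0 ]
  [ 0  0   0   0    1 ]
  [ 0  0   0   0    0 ]
ρ1 ← ρ1 − 1/2·ρ3
  [ 1  0  -4  -1  0 ]
  [ 0  1   1   0  0 ]
  [ 0  0   0   0  1 ]
  [ 0  0   0   0  0 ]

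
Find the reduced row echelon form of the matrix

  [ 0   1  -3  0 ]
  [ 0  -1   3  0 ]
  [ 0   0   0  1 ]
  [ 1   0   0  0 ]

R1 <-> R4
  [ 1   0   0  0 ]
  [ 0  -1   3  0 ]
  [ 0   0   0  1 ]
  [ 0   1  -3  0 ]
R2 ← -1·R2
  [ 1  0   0  0 ]
  [ 0  1  -3  0 ]
  [ 0  0   0  1 ]
  [ 0  1  -3  0 ]
R4 ← R4 − R2
  [ 1  0   0  0 ]
  [ 0  1  -3  0 ]
  [ 0  0   0  1 ]
  [ 0  0   0  0 ]

[[1, 0, 0, 0], [0, 1, -3, 0], [0, 0, 0, 1], [0, 0, 0, 0]]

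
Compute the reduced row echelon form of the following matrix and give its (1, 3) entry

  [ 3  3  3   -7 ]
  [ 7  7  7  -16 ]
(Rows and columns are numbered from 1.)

R1 -> 1/3·R1
  [ 1  1  1  -7/3 ]
  [ 7  7  7   -16 ]
R2 -> R2 − 7·R1
  [ 1  1  1  -7/3 ]
  [ 0  0  0   1/3 ]
R2 -> 3·R2
  [ 1  1  1  -7/3 ]
  [ 0  0  0     1 ]
R1 -> R1 + 7/3·R2
  [ 1  1  1  0 ]
  [ 0  0  0  1 ]

1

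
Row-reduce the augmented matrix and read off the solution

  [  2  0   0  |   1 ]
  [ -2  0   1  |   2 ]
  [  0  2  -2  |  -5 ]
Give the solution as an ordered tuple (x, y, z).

ρ1 -> 1/2·ρ1
  [  1  0   0  |  1/2 ]
  [ -2  0   1  |    2 ]
  [  0  2  -2  |   -5 ]
ρ2 -> ρ2 + 2·ρ1
  [ 1  0   0  |  1/2 ]
  [ 0  0   1  |    3 ]
  [ 0  2  -2  |   -5 ]
ρ2 <=> ρ3
  [ 1  0   0  |  1/2 ]
  [ 0  2  -2  |   -5 ]
  [ 0  0   1  |    3 ]
ρ2 -> 1/2·ρ2
  [ 1  0   0  |   1/2 ]
  [ 0  1  -1  |  -5/2 ]
  [ 0  0   1  |     3 ]
ρ2 -> ρ2 + ρ3
  [ 1  0  0  |  1/2 ]
  [ 0  1  0  |  1/2 ]
  [ 0  0  1  |    3 ]
Reading off the last column: x = 1/2, y = 1/2, z = 3.

(1/2, 1/2, 3)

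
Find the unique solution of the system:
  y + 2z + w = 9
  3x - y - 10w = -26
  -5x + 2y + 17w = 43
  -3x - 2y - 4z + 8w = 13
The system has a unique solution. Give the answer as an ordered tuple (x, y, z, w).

(3, -5, 5, 4)

Form the augmented matrix and row-reduce:
  [  0   1   2    1  |    9 ]
  [  3  -1   0  -10  |  -26 ]
  [ -5   2   0   17  |   43 ]
  [ -3  -2  -4    8  |   13 ]
R1 ↔ R2
  [  3  -1   0  -10  |  -26 ]
  [  0   1   2    1  |    9 ]
  [ -5   2   0   17  |   43 ]
  [ -3  -2  -4    8  |   13 ]
R1 -> 1/3·R1
  [  1  -1/3   0  -10/3  |  -26/3 ]
  [  0     1   2      1  |      9 ]
  [ -5     2   0     17  |     43 ]
  [ -3    -2  -4      8  |     13 ]
R3 -> R3 + 5·R1
  [  1  -1/3   0  -10/3  |  -26/3 ]
  [  0     1   2      1  |      9 ]
  [  0   1/3   0    1/3  |   -1/3 ]
  [ -3    -2  -4      8  |     13 ]
R4 -> R4 + 3·R1
  [ 1  -1/3   0  -10/3  |  -26/3 ]
  [ 0     1   2      1  |      9 ]
  [ 0   1/3   0    1/3  |   -1/3 ]
  [ 0    -3  -4     -2  |    -13 ]
R3 -> R3 − 1/3·R2
  [ 1  -1/3     0  -10/3  |  -26/3 ]
  [ 0     1     2      1  |      9 ]
  [ 0     0  -2/3      0  |  -10/3 ]
  [ 0    -3    -4     -2  |    -13 ]
R4 -> R4 + 3·R2
  [ 1  -1/3     0  -10/3  |  -26/3 ]
  [ 0     1     2      1  |      9 ]
  [ 0     0  -2/3      0  |  -10/3 ]
  [ 0     0     2      1  |     14 ]
R3 -> -3/2·R3
  [ 1  -1/3  0  -10/3  |  -26/3 ]
  [ 0     1  2      1  |      9 ]
  [ 0     0  1      0  |      5 ]
  [ 0     0  2      1  |     14 ]
R4 -> R4 − 2·R3
  [ 1  -1/3  0  -10/3  |  -26/3 ]
  [ 0     1  2      1  |      9 ]
  [ 0     0  1      0  |      5 ]
  [ 0     0  0      1  |      4 ]
R2 -> R2 − R4
  [ 1  -1/3  0  -10/3  |  -26/3 ]
  [ 0     1  2      0  |      5 ]
  [ 0     0  1      0  |      5 ]
  [ 0     0  0      1  |      4 ]
R1 -> R1 + 10/3·R4
  [ 1  -1/3  0  0  |  14/3 ]
  [ 0     1  2  0  |     5 ]
  [ 0     0  1  0  |     5 ]
  [ 0     0  0  1  |     4 ]
R2 -> R2 − 2·R3
  [ 1  -1/3  0  0  |  14/3 ]
  [ 0     1  0  0  |    -5 ]
  [ 0     0  1  0  |     5 ]
  [ 0     0  0  1  |     4 ]
R1 -> R1 + 1/3·R2
  [ 1  0  0  0  |   3 ]
  [ 0  1  0  0  |  -5 ]
  [ 0  0  1  0  |   5 ]
  [ 0  0  0  1  |   4 ]
Reading off the last column: x = 3, y = -5, z = 5, w = 4.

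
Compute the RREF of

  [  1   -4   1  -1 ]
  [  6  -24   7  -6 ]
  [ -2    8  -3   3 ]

ρ2 ← ρ2 − 6·ρ1
  [  1  -4   1  -1 ]
  [  0   0   1   0 ]
  [ -2   8  -3   3 ]
ρ3 ← ρ3 + 2·ρ1
  [ 1  -4   1  -1 ]
  [ 0   0   1   0 ]
  [ 0   0  -1   1 ]
ρ3 ← ρ3 + ρ2
  [ 1  -4  1  -1 ]
  [ 0   0  1   0 ]
  [ 0   0  0   1 ]
ρ1 ← ρ1 + ρ3
  [ 1  -4  1  0 ]
  [ 0   0  1  0 ]
  [ 0   0  0  1 ]
ρ1 ← ρ1 − ρ2
  [ 1  -4  0  0 ]
  [ 0   0  1  0 ]
  [ 0   0  0  1 ]

[[1, -4, 0, 0], [0, 0, 1, 0], [0, 0, 0, 1]]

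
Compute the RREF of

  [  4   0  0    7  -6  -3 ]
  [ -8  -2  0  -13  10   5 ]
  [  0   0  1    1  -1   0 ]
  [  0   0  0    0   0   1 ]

[[1, 0, 0, 7/4, -3/2, 0], [0, 1, 0, -1/2, 1, 0], [0, 0, 1, 1, -1, 0], [0, 0, 0, 0, 0, 1]]

ρ1 -> 1/4·ρ1
  [  1   0  0  7/4  -3/2  -3/4 ]
  [ -8  -2  0  -13    10     5 ]
  [  0   0  1    1    -1     0 ]
  [  0   0  0    0     0     1 ]
ρ2 -> ρ2 + 8·ρ1
  [ 1   0  0  7/4  -3/2  -3/4 ]
  [ 0  -2  0    1    -2    -1 ]
  [ 0   0  1    1    -1     0 ]
  [ 0   0  0    0     0     1 ]
ρ2 -> -1/2·ρ2
  [ 1  0  0   7/4  -3/2  -3/4 ]
  [ 0  1  0  -1/2     1   1/2 ]
  [ 0  0  1     1    -1     0 ]
  [ 0  0  0     0     0     1 ]
ρ2 -> ρ2 − 1/2·ρ4
  [ 1  0  0   7/4  -3/2  -3/4 ]
  [ 0  1  0  -1/2     1     0 ]
  [ 0  0  1     1    -1     0 ]
  [ 0  0  0     0     0     1 ]
ρ1 -> ρ1 + 3/4·ρ4
  [ 1  0  0   7/4  -3/2  0 ]
  [ 0  1  0  -1/2     1  0 ]
  [ 0  0  1     1    -1  0 ]
  [ 0  0  0     0     0  1 ]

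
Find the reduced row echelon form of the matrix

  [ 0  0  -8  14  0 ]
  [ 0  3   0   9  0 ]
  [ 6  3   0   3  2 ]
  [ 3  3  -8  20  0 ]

R1 <=> R3
  [ 6  3   0   3  2 ]
  [ 0  3   0   9  0 ]
  [ 0  0  -8  14  0 ]
  [ 3  3  -8  20  0 ]
R1 → 1/6·R1
  [ 1  1/2   0  1/2  1/3 ]
  [ 0    3   0    9    0 ]
  [ 0    0  -8   14    0 ]
  [ 3    3  -8   20    0 ]
R4 → R4 − 3·R1
  [ 1  1/2   0   1/2  1/3 ]
  [ 0    3   0     9    0 ]
  [ 0    0  -8    14    0 ]
  [ 0  3/2  -8  37/2   -1 ]
R2 → 1/3·R2
  [ 1  1/2   0   1/2  1/3 ]
  [ 0    1   0     3    0 ]
  [ 0    0  -8    14    0 ]
  [ 0  3/2  -8  37/2   -1 ]
R4 → R4 − 3/2·R2
  [ 1  1/2   0  1/2  1/3 ]
  [ 0    1   0    3    0 ]
  [ 0    0  -8   14    0 ]
  [ 0    0  -8   14   -1 ]
R3 → -1/8·R3
  [ 1  1/2   0   1/2  1/3 ]
  [ 0    1   0     3    0 ]
  [ 0    0   1  -7/4    0 ]
  [ 0    0  -8    14   -1 ]
R4 → R4 + 8·R3
  [ 1  1/2  0   1/2  1/3 ]
  [ 0    1  0     3    0 ]
  [ 0    0  1  -7/4    0 ]
  [ 0    0  0     0   -1 ]
R4 → -1·R4
  [ 1  1/2  0   1/2  1/3 ]
  [ 0    1  0     3    0 ]
  [ 0    0  1  -7/4    0 ]
  [ 0    0  0     0    1 ]
R1 → R1 − 1/3·R4
  [ 1  1/2  0   1/2  0 ]
  [ 0    1  0     3  0 ]
  [ 0    0  1  -7/4  0 ]
  [ 0    0  0     0  1 ]
R1 → R1 − 1/2·R2
  [ 1  0  0    -1  0 ]
  [ 0  1  0     3  0 ]
  [ 0  0  1  -7/4  0 ]
  [ 0  0  0     0  1 ]

[[1, 0, 0, -1, 0], [0, 1, 0, 3, 0], [0, 0, 1, -7/4, 0], [0, 0, 0, 0, 1]]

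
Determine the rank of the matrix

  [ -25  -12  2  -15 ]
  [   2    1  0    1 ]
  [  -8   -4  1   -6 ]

Multiply R1 by -1/25.
  [  1  12/25  -2/25  3/5 ]
  [  2      1      0    1 ]
  [ -8     -4      1   -6 ]
Subtract 2 times R1 from R2.
  [  1  12/25  -2/25   3/5 ]
  [  0   1/25   4/25  -1/5 ]
  [ -8     -4      1    -6 ]
Add 8 times R1 to R3.
  [ 1  12/25  -2/25   3/5 ]
  [ 0   1/25   4/25  -1/5 ]
  [ 0  -4/25   9/25  -6/5 ]
Multiply R2 by 25.
  [ 1  12/25  -2/25   3/5 ]
  [ 0      1      4    -5 ]
  [ 0  -4/25   9/25  -6/5 ]
Add 4/25 times R2 to R3.
  [ 1  12/25  -2/25  3/5 ]
  [ 0      1      4   -5 ]
  [ 0      0      1   -2 ]
Subtract 4 times R3 from R2.
  [ 1  12/25  -2/25  3/5 ]
  [ 0      1      0    3 ]
  [ 0      0      1   -2 ]
Add 2/25 times R3 to R1.
  [ 1  12/25  0  11/25 ]
  [ 0      1  0      3 ]
  [ 0      0  1     -2 ]
Subtract 12/25 times R2 from R1.
  [ 1  0  0  -1 ]
  [ 0  1  0   3 ]
  [ 0  0  1  -2 ]
The reduced form has 3 nonzero rows.

rank = 3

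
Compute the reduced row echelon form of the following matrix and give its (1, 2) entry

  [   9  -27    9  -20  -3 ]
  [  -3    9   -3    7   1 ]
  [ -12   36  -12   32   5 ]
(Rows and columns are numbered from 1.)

-3

R1 → 1/9·R1
  [   1  -3    1  -20/9  -1/3 ]
  [  -3   9   -3      7     1 ]
  [ -12  36  -12     32     5 ]
R2 → R2 + 3·R1
  [   1  -3    1  -20/9  -1/3 ]
  [   0   0    0    1/3     0 ]
  [ -12  36  -12     32     5 ]
R3 → R3 + 12·R1
  [ 1  -3  1  -20/9  -1/3 ]
  [ 0   0  0    1/3     0 ]
  [ 0   0  0   16/3     1 ]
R2 → 3·R2
  [ 1  -3  1  -20/9  -1/3 ]
  [ 0   0  0      1     0 ]
  [ 0   0  0   16/3     1 ]
R3 → R3 − 16/3·R2
  [ 1  -3  1  -20/9  -1/3 ]
  [ 0   0  0      1     0 ]
  [ 0   0  0      0     1 ]
R1 → R1 + 1/3·R3
  [ 1  -3  1  -20/9  0 ]
  [ 0   0  0      1  0 ]
  [ 0   0  0      0  1 ]
R1 → R1 + 20/9·R2
  [ 1  -3  1  0  0 ]
  [ 0   0  0  1  0 ]
  [ 0   0  0  0  1 ]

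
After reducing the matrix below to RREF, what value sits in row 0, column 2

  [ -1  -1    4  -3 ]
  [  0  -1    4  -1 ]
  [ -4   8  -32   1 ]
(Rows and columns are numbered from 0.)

Multiply r1 by -1.
  [  1   1   -4   3 ]
  [  0  -1    4  -1 ]
  [ -4   8  -32   1 ]
Add 4 times r1 to r3.
  [ 1   1   -4   3 ]
  [ 0  -1    4  -1 ]
  [ 0  12  -48  13 ]
Multiply r2 by -1.
  [ 1   1   -4   3 ]
  [ 0   1   -4   1 ]
  [ 0  12  -48  13 ]
Subtract 12 times r2 from r3.
  [ 1  1  -4  3 ]
  [ 0  1  -4  1 ]
  [ 0  0   0  1 ]
Subtract r3 from r2.
  [ 1  1  -4  3 ]
  [ 0  1  -4  0 ]
  [ 0  0   0  1 ]
Subtract 3 times r3 from r1.
  [ 1  1  -4  0 ]
  [ 0  1  -4  0 ]
  [ 0  0   0  1 ]
Subtract r2 from r1.
  [ 1  0   0  0 ]
  [ 0  1  -4  0 ]
  [ 0  0   0  1 ]

0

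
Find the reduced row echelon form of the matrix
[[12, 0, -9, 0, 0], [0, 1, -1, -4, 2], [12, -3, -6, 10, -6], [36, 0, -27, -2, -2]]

[[1, 0, -3/4, 0, 0], [0, 1, -1, 0, 0], [0, 0, 0, 1, 0], [0, 0, 0, 0, 1]]

R1 → 1/12·R1
  [  1   0  -3/4   0   0 ]
  [  0   1    -1  -4   2 ]
  [ 12  -3    -6  10  -6 ]
  [ 36   0   -27  -2  -2 ]
R3 → R3 − 12·R1
  [  1   0  -3/4   0   0 ]
  [  0   1    -1  -4   2 ]
  [  0  -3     3  10  -6 ]
  [ 36   0   -27  -2  -2 ]
R4 → R4 − 36·R1
  [ 1   0  -3/4   0   0 ]
  [ 0   1    -1  -4   2 ]
  [ 0  -3     3  10  -6 ]
  [ 0   0     0  -2  -2 ]
R3 → R3 + 3·R2
  [ 1  0  -3/4   0   0 ]
  [ 0  1    -1  -4   2 ]
  [ 0  0     0  -2   0 ]
  [ 0  0     0  -2  -2 ]
R3 → -1/2·R3
  [ 1  0  -3/4   0   0 ]
  [ 0  1    -1  -4   2 ]
  [ 0  0     0   1   0 ]
  [ 0  0     0  -2  -2 ]
R4 → R4 + 2·R3
  [ 1  0  -3/4   0   0 ]
  [ 0  1    -1  -4   2 ]
  [ 0  0     0   1   0 ]
  [ 0  0     0   0  -2 ]
R4 → -1/2·R4
  [ 1  0  -3/4   0  0 ]
  [ 0  1    -1  -4  2 ]
  [ 0  0     0   1  0 ]
  [ 0  0     0   0  1 ]
R2 → R2 − 2·R4
  [ 1  0  -3/4   0  0 ]
  [ 0  1    -1  -4  0 ]
  [ 0  0     0   1  0 ]
  [ 0  0     0   0  1 ]
R2 → R2 + 4·R3
  [ 1  0  -3/4  0  0 ]
  [ 0  1    -1  0  0 ]
  [ 0  0     0  1  0 ]
  [ 0  0     0  0  1 ]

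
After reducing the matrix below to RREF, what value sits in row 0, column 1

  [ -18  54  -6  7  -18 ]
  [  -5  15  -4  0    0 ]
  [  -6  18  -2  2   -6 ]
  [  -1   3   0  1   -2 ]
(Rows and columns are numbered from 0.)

-3

Multiply ρ1 by -1/18.
  [  1  -3  1/3  -7/18   1 ]
  [ -5  15   -4      0   0 ]
  [ -6  18   -2      2  -6 ]
  [ -1   3    0      1  -2 ]
Add 5 times ρ1 to ρ2.
  [  1  -3   1/3   -7/18   1 ]
  [  0   0  -7/3  -35/18   5 ]
  [ -6  18    -2       2  -6 ]
  [ -1   3     0       1  -2 ]
Add 6 times ρ1 to ρ3.
  [  1  -3   1/3   -7/18   1 ]
  [  0   0  -7/3  -35/18   5 ]
  [  0   0     0    -1/3   0 ]
  [ -1   3     0       1  -2 ]
Add ρ1 to ρ4.
  [ 1  -3   1/3   -7/18   1 ]
  [ 0   0  -7/3  -35/18   5 ]
  [ 0   0     0    -1/3   0 ]
  [ 0   0   1/3   11/18  -1 ]
Multiply ρ2 by -3/7.
  [ 1  -3  1/3  -7/18      1 ]
  [ 0   0    1    5/6  -15/7 ]
  [ 0   0    0   -1/3      0 ]
  [ 0   0  1/3  11/18     -1 ]
Subtract 1/3 times ρ2 from ρ4.
  [ 1  -3  1/3  -7/18      1 ]
  [ 0   0    1    5/6  -15/7 ]
  [ 0   0    0   -1/3      0 ]
  [ 0   0    0    1/3   -2/7 ]
Multiply ρ3 by -3.
  [ 1  -3  1/3  -7/18      1 ]
  [ 0   0    1    5/6  -15/7 ]
  [ 0   0    0      1      0 ]
  [ 0   0    0    1/3   -2/7 ]
Subtract 1/3 times ρ3 from ρ4.
  [ 1  -3  1/3  -7/18      1 ]
  [ 0   0    1    5/6  -15/7 ]
  [ 0   0    0      1      0 ]
  [ 0   0    0      0   -2/7 ]
Multiply ρ4 by -7/2.
  [ 1  -3  1/3  -7/18      1 ]
  [ 0   0    1    5/6  -15/7 ]
  [ 0   0    0      1      0 ]
  [ 0   0    0      0      1 ]
Add 15/7 times ρ4 to ρ2.
  [ 1  -3  1/3  -7/18  1 ]
  [ 0   0    1    5/6  0 ]
  [ 0   0    0      1  0 ]
  [ 0   0    0      0  1 ]
Subtract ρ4 from ρ1.
  [ 1  -3  1/3  -7/18  0 ]
  [ 0   0    1    5/6  0 ]
  [ 0   0    0      1  0 ]
  [ 0   0    0      0  1 ]
Subtract 5/6 times ρ3 from ρ2.
  [ 1  -3  1/3  -7/18  0 ]
  [ 0   0    1      0  0 ]
  [ 0   0    0      1  0 ]
  [ 0   0    0      0  1 ]
Add 7/18 times ρ3 to ρ1.
  [ 1  -3  1/3  0  0 ]
  [ 0   0    1  0  0 ]
  [ 0   0    0  1  0 ]
  [ 0   0    0  0  1 ]
Subtract 1/3 times ρ2 from ρ1.
  [ 1  -3  0  0  0 ]
  [ 0   0  1  0  0 ]
  [ 0   0  0  1  0 ]
  [ 0   0  0  0  1 ]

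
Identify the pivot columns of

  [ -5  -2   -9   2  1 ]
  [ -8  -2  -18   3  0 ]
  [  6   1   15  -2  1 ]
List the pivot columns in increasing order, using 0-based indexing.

Multiply R1 by -1/5.
  [  1  2/5  9/5  -2/5  -1/5 ]
  [ -8   -2  -18     3     0 ]
  [  6    1   15    -2     1 ]
Add 8 times R1 to R2.
  [ 1  2/5    9/5  -2/5  -1/5 ]
  [ 0  6/5  -18/5  -1/5  -8/5 ]
  [ 6    1     15    -2     1 ]
Subtract 6 times R1 from R3.
  [ 1   2/5    9/5  -2/5  -1/5 ]
  [ 0   6/5  -18/5  -1/5  -8/5 ]
  [ 0  -7/5   21/5   2/5  11/5 ]
Multiply R2 by 5/6.
  [ 1   2/5   9/5  -2/5  -1/5 ]
  [ 0     1    -3  -1/6  -4/3 ]
  [ 0  -7/5  21/5   2/5  11/5 ]
Add 7/5 times R2 to R3.
  [ 1  2/5  9/5  -2/5  -1/5 ]
  [ 0    1   -3  -1/6  -4/3 ]
  [ 0    0    0   1/6   1/3 ]
Multiply R3 by 6.
  [ 1  2/5  9/5  -2/5  -1/5 ]
  [ 0    1   -3  -1/6  -4/3 ]
  [ 0    0    0     1     2 ]
Add 1/6 times R3 to R2.
  [ 1  2/5  9/5  -2/5  -1/5 ]
  [ 0    1   -3     0    -1 ]
  [ 0    0    0     1     2 ]
Add 2/5 times R3 to R1.
  [ 1  2/5  9/5  0  3/5 ]
  [ 0    1   -3  0   -1 ]
  [ 0    0    0  1    2 ]
Subtract 2/5 times R2 from R1.
  [ 1  0   3  0   1 ]
  [ 0  1  -3  0  -1 ]
  [ 0  0   0  1   2 ]
Pivot columns are the columns containing a leading 1.

0, 1, 3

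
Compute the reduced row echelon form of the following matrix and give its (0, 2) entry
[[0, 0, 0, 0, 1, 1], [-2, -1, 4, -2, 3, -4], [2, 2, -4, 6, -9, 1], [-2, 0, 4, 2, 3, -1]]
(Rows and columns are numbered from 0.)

R1 ↔ R2
  [ -2  -1   4  -2   3  -4 ]
  [  0   0   0   0   1   1 ]
  [  2   2  -4   6  -9   1 ]
  [ -2   0   4   2   3  -1 ]
R1 -> -1/2·R1
  [  1  1/2  -2  1  -3/2   2 ]
  [  0    0   0  0     1   1 ]
  [  2    2  -4  6    -9   1 ]
  [ -2    0   4  2     3  -1 ]
R3 -> R3 − 2·R1
  [  1  1/2  -2  1  -3/2   2 ]
  [  0    0   0  0     1   1 ]
  [  0    1   0  4    -6  -3 ]
  [ -2    0   4  2     3  -1 ]
R4 -> R4 + 2·R1
  [ 1  1/2  -2  1  -3/2   2 ]
  [ 0    0   0  0     1   1 ]
  [ 0    1   0  4    -6  -3 ]
  [ 0    1   0  4     0   3 ]
R2 ↔ R3
  [ 1  1/2  -2  1  -3/2   2 ]
  [ 0    1   0  4    -6  -3 ]
  [ 0    0   0  0     1   1 ]
  [ 0    1   0  4     0   3 ]
R4 -> R4 − R2
  [ 1  1/2  -2  1  -3/2   2 ]
  [ 0    1   0  4    -6  -3 ]
  [ 0    0   0  0     1   1 ]
  [ 0    0   0  0     6   6 ]
R4 -> R4 − 6·R3
  [ 1  1/2  -2  1  -3/2   2 ]
  [ 0    1   0  4    -6  -3 ]
  [ 0    0   0  0     1   1 ]
  [ 0    0   0  0     0   0 ]
R2 -> R2 + 6·R3
  [ 1  1/2  -2  1  -3/2  2 ]
  [ 0    1   0  4     0  3 ]
  [ 0    0   0  0     1  1 ]
  [ 0    0   0  0     0  0 ]
R1 -> R1 + 3/2·R3
  [ 1  1/2  -2  1  0  7/2 ]
  [ 0    1   0  4  0    3 ]
  [ 0    0   0  0  1    1 ]
  [ 0    0   0  0  0    0 ]
R1 -> R1 − 1/2·R2
  [ 1  0  -2  -1  0  2 ]
  [ 0  1   0   4  0  3 ]
  [ 0  0   0   0  1  1 ]
  [ 0  0   0   0  0  0 ]

-2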